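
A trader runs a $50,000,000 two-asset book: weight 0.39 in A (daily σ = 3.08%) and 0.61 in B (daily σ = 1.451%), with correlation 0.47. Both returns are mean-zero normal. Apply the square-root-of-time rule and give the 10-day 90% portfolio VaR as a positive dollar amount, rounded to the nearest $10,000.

$3,640,000

σ_p = √(0.39²·3.08² + 0.61²·1.451² + 2·0.47·0.39·0.61·3.08·1.451) = 1.796%.
σ_{10d} = 1.796% × √10 = 5.679%.
z(90%) = 1.282.
VaR = 1.282 × 5.679% = 7.280%; on $50,000,000 that is $3,640,000.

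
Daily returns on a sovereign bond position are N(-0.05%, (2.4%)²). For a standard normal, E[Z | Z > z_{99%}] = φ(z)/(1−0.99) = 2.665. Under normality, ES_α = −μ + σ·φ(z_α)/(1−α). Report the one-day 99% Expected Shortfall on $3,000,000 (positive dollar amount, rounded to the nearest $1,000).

$193,000

ES = −(-0.05%) + 2.4% × 2.665 = 6.446%.
On $3,000,000: 0.06446 × $3,000,000 = $193,380.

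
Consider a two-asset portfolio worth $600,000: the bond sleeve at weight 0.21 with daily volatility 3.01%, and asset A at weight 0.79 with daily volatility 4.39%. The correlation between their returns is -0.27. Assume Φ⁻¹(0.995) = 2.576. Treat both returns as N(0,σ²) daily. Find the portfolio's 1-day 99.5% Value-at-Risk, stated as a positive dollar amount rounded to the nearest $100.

σ_p² = 0.21²·3.01² + 0.79²·4.39² + 2·-0.27·0.21·0.79·3.01·4.39 = 11.2435 (%²).
σ_p = √11.2435 = 3.353%.
VaR = 2.576 × 3.353% = 8.637%; on $600,000 that is $51,822.

$51,800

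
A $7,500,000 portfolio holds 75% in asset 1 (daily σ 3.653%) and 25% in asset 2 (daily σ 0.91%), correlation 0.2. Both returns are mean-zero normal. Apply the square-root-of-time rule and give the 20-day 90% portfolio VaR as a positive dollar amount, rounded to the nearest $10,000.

σ_p = √(0.75²·3.653² + 0.25²·0.91² + 2·0.2·0.75·0.25·3.653·0.91) = 2.794%.
σ_{20d} = 2.794% × √20 = 12.495%.
z(90%) = 1.282.
VaR = 1.282 × 12.495% = 16.019%; on $7,500,000 that is $1,201,425.

$1,200,000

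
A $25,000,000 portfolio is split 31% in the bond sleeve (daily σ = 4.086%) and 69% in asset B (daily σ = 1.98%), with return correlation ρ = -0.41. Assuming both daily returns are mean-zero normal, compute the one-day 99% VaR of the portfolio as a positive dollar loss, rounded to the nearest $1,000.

$833,000

σ_p² = 0.31²·4.086² + 0.69²·1.98² + 2·-0.41·0.31·0.69·4.086·1.98 = 2.0519 (%²).
σ_p = √2.0519 = 1.432%.
At 99%, z = 2.326.
VaR = 2.326 × 1.432% = 3.331%; on $25,000,000 that is $832,750.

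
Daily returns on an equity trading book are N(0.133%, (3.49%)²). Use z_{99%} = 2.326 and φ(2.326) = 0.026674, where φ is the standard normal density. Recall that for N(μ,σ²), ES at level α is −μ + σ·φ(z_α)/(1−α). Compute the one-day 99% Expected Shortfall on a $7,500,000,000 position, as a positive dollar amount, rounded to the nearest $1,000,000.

Tail multiplier: φ(z)/(1−α) = 0.026674 / 0.01 = 2.667.
ES = −(0.133%) + 3.49% × 2.667 = 9.175%.
On $7,500,000,000: 0.09175 × $7,500,000,000 = $688,125,000.

$688,000,000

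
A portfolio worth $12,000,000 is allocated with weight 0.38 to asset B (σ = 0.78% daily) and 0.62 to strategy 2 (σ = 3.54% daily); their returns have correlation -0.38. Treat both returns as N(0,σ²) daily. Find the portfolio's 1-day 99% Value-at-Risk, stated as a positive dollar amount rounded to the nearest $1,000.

$586,000

σ_p² = 0.38²·0.78² + 0.62²·3.54² + 2·-0.38·0.38·0.62·0.78·3.54 = 4.4106 (%²).
σ_p = √4.4106 = 2.100%.
At 99%, z = 2.326.
VaR = 2.326 × 2.100% = 4.885%; on $12,000,000 that is $586,200.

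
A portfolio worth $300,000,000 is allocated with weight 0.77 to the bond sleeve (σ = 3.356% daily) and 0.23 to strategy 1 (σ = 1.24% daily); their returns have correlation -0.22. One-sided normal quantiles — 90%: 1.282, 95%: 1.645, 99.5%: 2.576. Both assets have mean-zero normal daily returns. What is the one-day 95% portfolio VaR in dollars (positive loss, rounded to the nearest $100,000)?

$12,500,000

σ_p² = 0.77²·3.356² + 0.23²·1.24² + 2·-0.22·0.77·0.23·3.356·1.24 = 6.4347 (%²).
σ_p = √6.4347 = 2.537%.
VaR = 1.645 × 2.537% = 4.173%; on $300,000,000 that is $12,519,000.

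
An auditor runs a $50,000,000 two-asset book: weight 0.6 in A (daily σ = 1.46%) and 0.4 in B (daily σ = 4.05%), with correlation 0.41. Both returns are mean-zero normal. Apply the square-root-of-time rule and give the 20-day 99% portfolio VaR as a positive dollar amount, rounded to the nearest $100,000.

$11,100,000

σ_p = √(0.6²·1.46² + 0.4²·4.05² + 2·0.41·0.6·0.4·1.46·4.05) = 2.134%.
σ_{20d} = 2.134% × √20 = 9.544%.
z(99%) = 2.326.
VaR = 2.326 × 9.544% = 22.199%; on $50,000,000 that is $11,099,500.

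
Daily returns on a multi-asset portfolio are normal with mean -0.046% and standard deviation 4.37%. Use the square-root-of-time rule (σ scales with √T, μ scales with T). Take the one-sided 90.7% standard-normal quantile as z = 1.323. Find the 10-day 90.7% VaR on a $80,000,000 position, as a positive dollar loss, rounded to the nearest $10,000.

σ_{10d} = 4.37% × √10 = 13.819%; μ_{10d} = 10 × -0.046% = -0.460%.
VaR = −(-0.460%) + 1.323 × 13.819% = 18.743%.
On $80,000,000: 0.18743 × $80,000,000 = $14,994,400.

$14,990,000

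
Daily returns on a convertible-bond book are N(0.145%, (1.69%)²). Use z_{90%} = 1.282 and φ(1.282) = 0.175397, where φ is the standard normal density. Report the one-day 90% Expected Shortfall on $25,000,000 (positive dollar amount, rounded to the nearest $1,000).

Tail multiplier: φ(z)/(1−α) = 0.175397 / 0.1 = 1.754.
ES = −(0.145%) + 1.69% × 1.754 = 2.819%.
On $25,000,000: 0.02819 × $25,000,000 = $704,750.

$705,000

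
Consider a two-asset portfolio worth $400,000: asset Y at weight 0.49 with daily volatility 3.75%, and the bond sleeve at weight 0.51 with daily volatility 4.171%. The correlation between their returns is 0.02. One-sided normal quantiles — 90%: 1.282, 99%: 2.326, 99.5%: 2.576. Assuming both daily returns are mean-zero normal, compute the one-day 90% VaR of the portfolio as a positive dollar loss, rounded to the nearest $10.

$14,560

σ_p² = 0.49²·3.75² + 0.51²·4.171² + 2·0.02·0.49·0.51·3.75·4.171 = 8.0578 (%²).
σ_p = √8.0578 = 2.839%.
VaR = 1.282 × 2.839% = 3.640%; on $400,000 that is $14,560.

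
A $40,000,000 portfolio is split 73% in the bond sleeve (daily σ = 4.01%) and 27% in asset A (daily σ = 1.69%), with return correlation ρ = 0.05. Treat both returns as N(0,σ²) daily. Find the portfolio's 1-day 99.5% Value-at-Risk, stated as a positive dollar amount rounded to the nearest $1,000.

σ_p² = 0.73²·4.01² + 0.27²·1.69² + 2·0.05·0.73·0.27·4.01·1.69 = 8.9109 (%²).
σ_p = √8.9109 = 2.985%.
At 99.5%, z = 2.576.
VaR = 2.576 × 2.985% = 7.689%; on $40,000,000 that is $3,075,600.

$3,076,000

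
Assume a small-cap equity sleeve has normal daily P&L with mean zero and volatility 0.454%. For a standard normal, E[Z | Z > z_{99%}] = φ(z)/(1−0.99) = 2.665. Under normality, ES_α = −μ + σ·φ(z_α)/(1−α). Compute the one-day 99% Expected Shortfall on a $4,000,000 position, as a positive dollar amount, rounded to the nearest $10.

ES = 0.454% × 2.665 = 1.210%.
On $4,000,000: 0.01210 × $4,000,000 = $48,400.

$48,400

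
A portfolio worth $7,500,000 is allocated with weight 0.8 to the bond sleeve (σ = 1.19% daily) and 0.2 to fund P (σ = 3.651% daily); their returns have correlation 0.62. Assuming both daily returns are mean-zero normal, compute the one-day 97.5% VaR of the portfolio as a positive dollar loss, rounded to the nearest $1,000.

$223,000

σ_p² = 0.8²·1.19² + 0.2²·3.651² + 2·0.62·0.8·0.2·1.19·3.651 = 2.3015 (%²).
σ_p = √2.3015 = 1.517%.
At 97.5%, z = 1.960.
VaR = 1.960 × 1.517% = 2.973%; on $7,500,000 that is $222,975.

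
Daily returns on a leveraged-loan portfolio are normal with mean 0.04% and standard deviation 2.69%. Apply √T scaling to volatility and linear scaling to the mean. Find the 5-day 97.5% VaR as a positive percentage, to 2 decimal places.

At 97.5%, z = 1.960.
σ_{5d} = 2.69% × √5 = 6.015%; μ_{5d} = 5 × 0.04% = 0.200%.
VaR = −(0.200%) + 1.960 × 6.015% = 11.589%.

11.59%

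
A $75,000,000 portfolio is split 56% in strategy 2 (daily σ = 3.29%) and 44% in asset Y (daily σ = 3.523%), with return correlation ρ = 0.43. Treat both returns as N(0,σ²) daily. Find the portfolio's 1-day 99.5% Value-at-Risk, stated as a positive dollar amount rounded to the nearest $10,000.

σ_p² = 0.56²·3.29² + 0.44²·3.523² + 2·0.43·0.56·0.44·3.29·3.523 = 8.2534 (%²).
σ_p = √8.2534 = 2.873%.
At 99.5%, z = 2.576.
VaR = 2.576 × 2.873% = 7.401%; on $75,000,000 that is $5,550,750.

$5,550,000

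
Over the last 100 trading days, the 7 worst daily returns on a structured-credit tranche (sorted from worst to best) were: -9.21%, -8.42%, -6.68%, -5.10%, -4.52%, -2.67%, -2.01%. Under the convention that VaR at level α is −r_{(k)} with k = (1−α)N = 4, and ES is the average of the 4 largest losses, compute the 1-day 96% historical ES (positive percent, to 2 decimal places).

7.35%

The 4 worst returns sum to -29.41%.
ES = −(-29.41%) / 4 = 7.3525% ≈ 7.35%.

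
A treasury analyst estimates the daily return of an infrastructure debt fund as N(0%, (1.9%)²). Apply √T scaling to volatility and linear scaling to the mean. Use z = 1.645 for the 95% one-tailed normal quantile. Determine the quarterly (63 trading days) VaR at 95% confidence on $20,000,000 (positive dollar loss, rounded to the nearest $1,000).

σ_{63d} = 1.9% × √63 = 15.081%.
VaR = 1.645 × 15.081% = 24.808%.
On $20,000,000: 0.24808 × $20,000,000 = $4,961,600.

$4,962,000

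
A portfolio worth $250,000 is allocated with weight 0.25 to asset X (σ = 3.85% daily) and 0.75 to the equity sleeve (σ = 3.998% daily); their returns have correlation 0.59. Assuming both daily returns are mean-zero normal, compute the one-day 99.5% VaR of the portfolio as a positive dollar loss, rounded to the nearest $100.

$23,500

σ_p² = 0.25²·3.85² + 0.75²·3.998² + 2·0.59·0.25·0.75·3.85·3.998 = 13.3230 (%²).
σ_p = √13.3230 = 3.650%.
At 99.5%, z = 2.576.
VaR = 2.576 × 3.650% = 9.402%; on $250,000 that is $23,505.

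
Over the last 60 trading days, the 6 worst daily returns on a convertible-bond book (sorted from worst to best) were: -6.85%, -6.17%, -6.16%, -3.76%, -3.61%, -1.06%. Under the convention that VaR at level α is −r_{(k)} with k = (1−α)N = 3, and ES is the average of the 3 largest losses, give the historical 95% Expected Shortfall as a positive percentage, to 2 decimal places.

The 3 worst returns sum to -19.18%.
ES = −(-19.18%) / 3 = 6.3933…% ≈ 6.39%.

6.39%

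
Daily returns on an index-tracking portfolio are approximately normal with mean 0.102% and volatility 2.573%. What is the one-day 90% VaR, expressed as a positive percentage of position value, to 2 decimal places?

At 90% one-sided, z = 1.282.
VaR = −μ + z·σ = −(0.102%) + 1.282 × 2.573% = 3.197%.

3.20%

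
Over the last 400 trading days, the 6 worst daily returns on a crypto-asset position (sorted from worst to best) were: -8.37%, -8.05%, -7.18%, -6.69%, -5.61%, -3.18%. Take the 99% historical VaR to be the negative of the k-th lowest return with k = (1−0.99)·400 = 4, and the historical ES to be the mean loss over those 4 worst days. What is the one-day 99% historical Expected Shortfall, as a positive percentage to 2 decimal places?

The 4 worst returns sum to -30.29%.
ES = −(-30.29%) / 4 = 7.5725% ≈ 7.57%.

7.57%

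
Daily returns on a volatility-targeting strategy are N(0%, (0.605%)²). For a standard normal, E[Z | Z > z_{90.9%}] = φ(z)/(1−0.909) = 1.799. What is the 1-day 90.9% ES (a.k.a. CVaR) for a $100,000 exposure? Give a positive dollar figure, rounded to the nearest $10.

ES = 0.605% × 1.799 = 1.088%.
On $100,000: 0.01088 × $100,000 = $1,088.

$1,090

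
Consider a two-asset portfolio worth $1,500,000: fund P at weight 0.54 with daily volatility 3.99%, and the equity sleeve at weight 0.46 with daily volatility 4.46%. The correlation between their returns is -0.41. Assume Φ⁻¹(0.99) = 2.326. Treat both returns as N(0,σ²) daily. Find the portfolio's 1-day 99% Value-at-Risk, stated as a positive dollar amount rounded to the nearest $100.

σ_p² = 0.54²·3.99² + 0.46²·4.46² + 2·-0.41·0.54·0.46·3.99·4.46 = 5.2267 (%²).
σ_p = √5.2267 = 2.286%.
VaR = 2.326 × 2.286% = 5.317%; on $1,500,000 that is $79,755.

$79,800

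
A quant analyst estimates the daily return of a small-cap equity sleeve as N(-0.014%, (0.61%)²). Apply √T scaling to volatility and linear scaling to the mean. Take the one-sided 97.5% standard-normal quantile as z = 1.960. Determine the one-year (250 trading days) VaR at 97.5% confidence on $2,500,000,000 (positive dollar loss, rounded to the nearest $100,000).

$560,100,000

σ_{250d} = 0.61% × √250 = 9.645%; μ_{250d} = 250 × -0.014% = -3.500%.
VaR = −(-3.500%) + 1.960 × 9.645% = 22.404%.
On $2,500,000,000: 0.22404 × $2,500,000,000 = $560,100,000.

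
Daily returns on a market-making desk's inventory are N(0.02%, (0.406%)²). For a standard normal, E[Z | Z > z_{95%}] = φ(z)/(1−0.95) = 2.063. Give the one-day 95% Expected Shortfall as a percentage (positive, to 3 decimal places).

0.818%

ES = −(0.02%) + 0.406% × 2.063 = 0.818%.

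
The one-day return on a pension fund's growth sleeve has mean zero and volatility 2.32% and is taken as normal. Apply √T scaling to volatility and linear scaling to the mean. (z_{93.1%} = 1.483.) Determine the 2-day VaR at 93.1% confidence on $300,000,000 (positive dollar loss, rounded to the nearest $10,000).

σ_{2d} = 2.32% × √2 = 3.281%.
VaR = 1.483 × 3.281% = 4.866%.
On $300,000,000: 0.04866 × $300,000,000 = $14,598,000.

$14,600,000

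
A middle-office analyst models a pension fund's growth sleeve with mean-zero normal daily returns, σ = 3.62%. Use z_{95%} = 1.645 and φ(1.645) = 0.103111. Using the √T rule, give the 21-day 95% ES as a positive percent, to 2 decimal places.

σ_{21d} = 3.62% × √21 = 16.589%.
ES multiplier = φ(z)/(1−α) = 0.103111/0.05 = 2.062.
ES = 16.589% × 2.062 = 34.207%.

34.21%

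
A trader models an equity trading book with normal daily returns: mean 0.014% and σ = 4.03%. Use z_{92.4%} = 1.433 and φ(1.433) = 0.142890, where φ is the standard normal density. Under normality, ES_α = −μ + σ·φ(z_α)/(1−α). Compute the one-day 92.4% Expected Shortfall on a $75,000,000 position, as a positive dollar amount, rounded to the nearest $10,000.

Tail multiplier: φ(z)/(1−α) = 0.142890 / 0.076 = 1.880.
ES = −(0.014%) + 4.03% × 1.880 = 7.562%.
On $75,000,000: 0.07562 × $75,000,000 = $5,671,500.

$5,670,000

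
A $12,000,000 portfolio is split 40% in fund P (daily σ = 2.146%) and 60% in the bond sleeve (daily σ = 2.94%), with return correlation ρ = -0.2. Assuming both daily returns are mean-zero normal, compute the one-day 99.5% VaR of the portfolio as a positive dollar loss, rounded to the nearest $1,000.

$557,000

σ_p² = 0.4²·2.146² + 0.6²·2.94² + 2·-0.2·0.4·0.6·2.146·2.94 = 3.2429 (%²).
σ_p = √3.2429 = 1.801%.
At 99.5%, z = 2.576.
VaR = 2.576 × 1.801% = 4.639%; on $12,000,000 that is $556,680.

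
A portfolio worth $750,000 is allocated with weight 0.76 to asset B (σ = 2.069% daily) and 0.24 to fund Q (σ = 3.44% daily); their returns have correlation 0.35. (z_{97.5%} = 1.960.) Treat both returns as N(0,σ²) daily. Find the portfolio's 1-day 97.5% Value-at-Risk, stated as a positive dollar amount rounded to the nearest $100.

σ_p² = 0.76²·2.069² + 0.24²·3.44² + 2·0.35·0.76·0.24·2.069·3.44 = 4.0629 (%²).
σ_p = √4.0629 = 2.016%.
VaR = 1.960 × 2.016% = 3.951%; on $750,000 that is $29,633.

$29,600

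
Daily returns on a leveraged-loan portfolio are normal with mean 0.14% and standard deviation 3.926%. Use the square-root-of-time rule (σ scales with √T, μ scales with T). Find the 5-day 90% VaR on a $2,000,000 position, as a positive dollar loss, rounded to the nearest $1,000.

At 90%, z = 1.282.
σ_{5d} = 3.926% × √5 = 8.779%; μ_{5d} = 5 × 0.14% = 0.700%.
VaR = −(0.700%) + 1.282 × 8.779% = 10.555%.
On $2,000,000: 0.10555 × $2,000,000 = $211,100.

$211,000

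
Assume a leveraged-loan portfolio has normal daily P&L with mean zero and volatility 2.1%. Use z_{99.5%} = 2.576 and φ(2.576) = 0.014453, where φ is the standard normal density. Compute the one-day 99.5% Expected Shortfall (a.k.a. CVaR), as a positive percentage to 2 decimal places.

6.07%

Tail multiplier: φ(z)/(1−α) = 0.014453 / 0.005 = 2.891.
ES = 2.1% × 2.891 = 6.071%.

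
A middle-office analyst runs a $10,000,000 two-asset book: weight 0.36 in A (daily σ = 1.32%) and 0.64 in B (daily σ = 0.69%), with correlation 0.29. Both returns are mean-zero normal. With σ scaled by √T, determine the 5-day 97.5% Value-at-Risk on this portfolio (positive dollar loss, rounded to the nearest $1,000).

$323,000

σ_p = √(0.36²·1.32² + 0.64²·0.69² + 2·0.29·0.36·0.64·1.32·0.69) = 0.737%.
σ_{5d} = 0.737% × √5 = 1.648%.
z(97.5%) = 1.960.
VaR = 1.960 × 1.648% = 3.230%; on $10,000,000 that is $323,000.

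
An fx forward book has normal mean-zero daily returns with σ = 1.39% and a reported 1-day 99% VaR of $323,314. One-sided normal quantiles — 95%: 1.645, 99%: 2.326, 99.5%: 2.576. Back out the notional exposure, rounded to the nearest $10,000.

VaR as a fraction of value: z·σ = 2.326 × 1.39% = 3.23314%.
Position = $323,314 / 0.0323314 = $10,000,000.

$10,000,000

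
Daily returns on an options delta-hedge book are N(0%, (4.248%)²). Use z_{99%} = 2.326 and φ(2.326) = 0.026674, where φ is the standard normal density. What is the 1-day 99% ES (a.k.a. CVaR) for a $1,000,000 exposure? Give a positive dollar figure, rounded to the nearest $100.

$113,300

Tail multiplier: φ(z)/(1−α) = 0.026674 / 0.01 = 2.667.
ES = 4.248% × 2.667 = 11.329%.
On $1,000,000: 0.11329 × $1,000,000 = $113,290.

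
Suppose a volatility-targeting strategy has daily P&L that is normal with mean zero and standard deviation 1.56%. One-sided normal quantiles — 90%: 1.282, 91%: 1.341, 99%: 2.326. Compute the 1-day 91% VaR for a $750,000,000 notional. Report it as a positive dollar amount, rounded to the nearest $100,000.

VaR = z·σ = 1.341 × 1.56% = 2.092%.
On $750,000,000: 0.02092 × $750,000,000 = $15,690,000.

$15,700,000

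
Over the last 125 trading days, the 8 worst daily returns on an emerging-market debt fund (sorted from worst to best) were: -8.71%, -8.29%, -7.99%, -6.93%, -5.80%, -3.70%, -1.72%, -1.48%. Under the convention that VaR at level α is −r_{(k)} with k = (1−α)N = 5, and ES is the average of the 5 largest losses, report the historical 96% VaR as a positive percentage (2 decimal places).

5.80%

k = 5; the 5th lowest return is -5.80%, so VaR = 5.80%.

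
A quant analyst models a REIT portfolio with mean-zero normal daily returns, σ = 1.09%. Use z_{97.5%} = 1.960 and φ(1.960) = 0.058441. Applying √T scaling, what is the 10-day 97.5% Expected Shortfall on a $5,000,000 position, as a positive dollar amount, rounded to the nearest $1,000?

$403,000

σ_{10d} = 1.09% × √10 = 3.447%.
ES multiplier = φ(z)/(1−α) = 0.058441/0.025 = 2.338.
ES = 3.447% × 2.338 = 8.059%; on $5,000,000: $402,950.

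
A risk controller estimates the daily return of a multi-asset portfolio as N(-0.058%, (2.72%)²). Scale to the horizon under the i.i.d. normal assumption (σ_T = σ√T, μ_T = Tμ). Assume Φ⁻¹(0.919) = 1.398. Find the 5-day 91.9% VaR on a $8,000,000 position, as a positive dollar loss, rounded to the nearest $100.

$703,400

σ_{5d} = 2.72% × √5 = 6.082%; μ_{5d} = 5 × -0.058% = -0.290%.
VaR = −(-0.290%) + 1.398 × 6.082% = 8.793%.
On $8,000,000: 0.08793 × $8,000,000 = $703,440.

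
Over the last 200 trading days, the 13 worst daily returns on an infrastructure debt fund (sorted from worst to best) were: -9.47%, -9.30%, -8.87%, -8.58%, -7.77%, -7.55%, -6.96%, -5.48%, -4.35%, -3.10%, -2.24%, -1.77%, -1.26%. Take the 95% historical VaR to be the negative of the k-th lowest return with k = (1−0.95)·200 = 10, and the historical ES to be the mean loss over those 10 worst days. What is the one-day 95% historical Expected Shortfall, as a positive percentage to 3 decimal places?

7.143%

The 10 worst returns sum to -71.43%.
ES = −(-71.43%) / 10 = 7.143%.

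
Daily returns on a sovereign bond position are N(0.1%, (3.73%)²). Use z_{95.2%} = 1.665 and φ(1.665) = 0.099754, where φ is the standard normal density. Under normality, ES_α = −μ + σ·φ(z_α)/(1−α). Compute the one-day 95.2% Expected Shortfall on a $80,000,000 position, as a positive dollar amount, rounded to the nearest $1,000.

$6,121,000

Tail multiplier: φ(z)/(1−α) = 0.099754 / 0.048 = 2.078.
ES = −(0.1%) + 3.73% × 2.078 = 7.651%.
On $80,000,000: 0.07651 × $80,000,000 = $6,120,800.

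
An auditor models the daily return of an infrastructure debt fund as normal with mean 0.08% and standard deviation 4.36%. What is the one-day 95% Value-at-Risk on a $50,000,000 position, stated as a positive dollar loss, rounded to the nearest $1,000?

$3,546,000

At 95% one-sided, z = 1.645.
VaR = −μ + z·σ = −(0.08%) + 1.645 × 4.36% = 7.092%.
On $50,000,000: 0.07092 × $50,000,000 = $3,546,000.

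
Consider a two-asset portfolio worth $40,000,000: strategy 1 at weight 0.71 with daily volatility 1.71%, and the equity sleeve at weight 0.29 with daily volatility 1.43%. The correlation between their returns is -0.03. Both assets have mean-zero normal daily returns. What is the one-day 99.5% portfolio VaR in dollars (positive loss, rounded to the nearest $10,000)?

σ_p² = 0.71²·1.71² + 0.29²·1.43² + 2·-0.03·0.71·0.29·1.71·1.43 = 1.6158 (%²).
σ_p = √1.6158 = 1.271%.
At 99.5%, z = 2.576.
VaR = 2.576 × 1.271% = 3.274%; on $40,000,000 that is $1,309,600.

$1,310,000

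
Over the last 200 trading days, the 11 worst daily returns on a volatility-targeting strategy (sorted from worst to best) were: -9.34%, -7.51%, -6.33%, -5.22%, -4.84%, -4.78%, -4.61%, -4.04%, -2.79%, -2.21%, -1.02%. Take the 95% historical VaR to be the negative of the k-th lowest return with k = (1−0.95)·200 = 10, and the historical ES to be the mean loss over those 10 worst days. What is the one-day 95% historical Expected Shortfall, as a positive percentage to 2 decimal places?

5.17%

The 10 worst returns sum to -51.67%.
ES = −(-51.67%) / 10 = 5.167% ≈ 5.17%.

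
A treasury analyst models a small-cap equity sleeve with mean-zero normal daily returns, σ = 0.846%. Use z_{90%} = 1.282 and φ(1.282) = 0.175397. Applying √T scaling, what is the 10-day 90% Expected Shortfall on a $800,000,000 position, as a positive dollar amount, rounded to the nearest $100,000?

$37,500,000

σ_{10d} = 0.846% × √10 = 2.675%.
ES multiplier = φ(z)/(1−α) = 0.175397/0.1 = 1.754.
ES = 2.675% × 1.754 = 4.692%; on $800,000,000: $37,536,000.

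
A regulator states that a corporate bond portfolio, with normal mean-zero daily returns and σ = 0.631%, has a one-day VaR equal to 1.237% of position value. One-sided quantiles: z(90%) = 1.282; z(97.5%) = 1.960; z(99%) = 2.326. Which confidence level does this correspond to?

Implied z = VaR/σ = 1.237 / 0.631 = 1.960.
This matches z(97.5%) = 1.960.

97.5%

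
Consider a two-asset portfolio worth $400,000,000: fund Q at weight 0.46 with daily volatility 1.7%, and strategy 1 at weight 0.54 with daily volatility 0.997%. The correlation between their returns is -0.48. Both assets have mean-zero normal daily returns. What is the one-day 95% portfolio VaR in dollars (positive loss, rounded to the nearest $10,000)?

$4,640,000

σ_p² = 0.46²·1.7² + 0.54²·0.997² + 2·-0.48·0.46·0.54·1.7·0.997 = 0.4972 (%²).
σ_p = √0.4972 = 0.705%.
At 95%, z = 1.645.
VaR = 1.645 × 0.705% = 1.160%; on $400,000,000 that is $4,640,000.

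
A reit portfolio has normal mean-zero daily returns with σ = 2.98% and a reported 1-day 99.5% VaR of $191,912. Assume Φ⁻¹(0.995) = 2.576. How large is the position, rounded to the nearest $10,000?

VaR as a fraction of value: z·σ = 2.576 × 2.98% = 7.67648%.
Position = $191,912 / 0.0767648 = $2,500,000.

$2,500,000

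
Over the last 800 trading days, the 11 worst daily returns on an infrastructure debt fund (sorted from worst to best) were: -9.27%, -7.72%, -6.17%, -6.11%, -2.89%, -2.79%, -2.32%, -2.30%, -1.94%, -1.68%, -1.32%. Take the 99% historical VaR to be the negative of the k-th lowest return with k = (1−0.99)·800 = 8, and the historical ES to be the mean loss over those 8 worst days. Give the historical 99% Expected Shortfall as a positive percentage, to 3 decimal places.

The 8 worst returns sum to -39.57%.
ES = −(-39.57%) / 8 = 4.94625% ≈ 4.946%.

4.946%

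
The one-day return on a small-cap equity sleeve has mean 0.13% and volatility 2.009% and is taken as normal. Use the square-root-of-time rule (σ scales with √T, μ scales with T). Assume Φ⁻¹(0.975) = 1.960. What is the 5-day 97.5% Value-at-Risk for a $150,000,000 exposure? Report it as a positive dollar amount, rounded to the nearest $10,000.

σ_{5d} = 2.009% × √5 = 4.492%; μ_{5d} = 5 × 0.13% = 0.650%.
VaR = −(0.650%) + 1.960 × 4.492% = 8.154%.
On $150,000,000: 0.08154 × $150,000,000 = $12,231,000.

$12,230,000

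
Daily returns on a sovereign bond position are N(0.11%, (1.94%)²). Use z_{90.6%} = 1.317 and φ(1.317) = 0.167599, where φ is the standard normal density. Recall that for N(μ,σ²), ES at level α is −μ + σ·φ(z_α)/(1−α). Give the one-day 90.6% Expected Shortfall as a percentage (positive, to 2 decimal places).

Tail multiplier: φ(z)/(1−α) = 0.167599 / 0.094 = 1.783.
ES = −(0.11%) + 1.94% × 1.783 = 3.349%.

3.35%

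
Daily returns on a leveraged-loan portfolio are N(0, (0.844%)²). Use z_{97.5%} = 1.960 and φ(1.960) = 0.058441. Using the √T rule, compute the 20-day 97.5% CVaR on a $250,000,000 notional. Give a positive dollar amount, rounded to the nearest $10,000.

σ_{20d} = 0.844% × √20 = 3.774%.
ES multiplier = φ(z)/(1−α) = 0.058441/0.025 = 2.338.
ES = 3.774% × 2.338 = 8.824%; on $250,000,000: $22,060,000.

$22,060,000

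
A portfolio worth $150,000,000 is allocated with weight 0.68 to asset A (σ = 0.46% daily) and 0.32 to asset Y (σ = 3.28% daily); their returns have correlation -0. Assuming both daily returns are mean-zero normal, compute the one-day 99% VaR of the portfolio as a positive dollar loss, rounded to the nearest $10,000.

$3,820,000

σ_p² = 0.68²·0.46² + 0.32²·3.28² + 2·-0·0.68·0.32·0.46·3.28 = 1.1995 (%²).
σ_p = √1.1995 = 1.095%.
At 99%, z = 2.326.
VaR = 2.326 × 1.095% = 2.547%; on $150,000,000 that is $3,820,500.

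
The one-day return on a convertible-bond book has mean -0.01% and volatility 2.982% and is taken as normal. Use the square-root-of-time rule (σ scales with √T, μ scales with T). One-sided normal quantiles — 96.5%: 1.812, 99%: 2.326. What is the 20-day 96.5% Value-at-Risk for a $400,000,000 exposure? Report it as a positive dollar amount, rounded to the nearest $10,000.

$97,460,000

σ_{20d} = 2.982% × √20 = 13.336%; μ_{20d} = 20 × -0.01% = -0.200%.
VaR = −(-0.200%) + 1.812 × 13.336% = 24.365%.
On $400,000,000: 0.24365 × $400,000,000 = $97,460,000.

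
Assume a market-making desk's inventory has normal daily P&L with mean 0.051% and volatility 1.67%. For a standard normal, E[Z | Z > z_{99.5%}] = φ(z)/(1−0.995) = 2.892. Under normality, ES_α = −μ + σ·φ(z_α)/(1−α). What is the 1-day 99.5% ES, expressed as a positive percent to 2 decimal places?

4.78%

ES = −(0.051%) + 1.67% × 2.892 = 4.779%.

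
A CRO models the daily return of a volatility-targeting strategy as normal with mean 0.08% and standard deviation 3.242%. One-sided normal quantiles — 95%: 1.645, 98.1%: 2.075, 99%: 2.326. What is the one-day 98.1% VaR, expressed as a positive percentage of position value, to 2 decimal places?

VaR = −μ + z·σ = −(0.08%) + 2.075 × 3.242% = 6.647%.

6.65%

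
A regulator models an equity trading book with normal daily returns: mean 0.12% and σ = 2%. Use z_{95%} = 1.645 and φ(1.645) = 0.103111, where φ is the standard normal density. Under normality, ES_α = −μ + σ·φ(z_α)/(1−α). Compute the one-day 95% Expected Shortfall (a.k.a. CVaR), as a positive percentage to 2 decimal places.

Tail multiplier: φ(z)/(1−α) = 0.103111 / 0.05 = 2.062.
ES = −(0.12%) + 2% × 2.062 = 4.004%.

4.00%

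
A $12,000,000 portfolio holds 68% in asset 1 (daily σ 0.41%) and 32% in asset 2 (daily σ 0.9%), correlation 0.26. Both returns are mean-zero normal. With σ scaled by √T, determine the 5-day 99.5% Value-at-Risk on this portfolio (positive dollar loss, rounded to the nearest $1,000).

$311,000

σ_p = √(0.68²·0.41² + 0.32²·0.9² + 2·0.26·0.68·0.32·0.41·0.9) = 0.450%.
σ_{5d} = 0.450% × √5 = 1.006%.
z(99.5%) = 2.576.
VaR = 2.576 × 1.006% = 2.591%; on $12,000,000 that is $310,920.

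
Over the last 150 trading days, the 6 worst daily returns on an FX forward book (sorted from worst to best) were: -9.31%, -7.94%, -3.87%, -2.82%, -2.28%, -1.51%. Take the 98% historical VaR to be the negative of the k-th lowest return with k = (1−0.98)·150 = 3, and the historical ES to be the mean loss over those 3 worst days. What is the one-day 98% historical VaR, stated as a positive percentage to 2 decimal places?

3.87%

k = 3; the 3rd lowest return is -3.87%, so VaR = 3.87%.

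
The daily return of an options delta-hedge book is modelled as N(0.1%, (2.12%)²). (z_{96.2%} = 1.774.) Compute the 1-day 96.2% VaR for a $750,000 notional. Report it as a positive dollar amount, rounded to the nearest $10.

$27,460

VaR = −μ + z·σ = −(0.1%) + 1.774 × 2.12% = 3.661%.
On $750,000: 0.03661 × $750,000 = $27,458.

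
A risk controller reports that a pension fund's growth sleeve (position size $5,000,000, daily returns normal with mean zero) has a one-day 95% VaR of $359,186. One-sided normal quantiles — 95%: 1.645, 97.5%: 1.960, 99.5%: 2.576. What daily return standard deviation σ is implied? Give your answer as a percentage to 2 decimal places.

VaR as a fraction: $359,186 / $5,000,000 = 7.184%.
σ = VaR / z = 7.184% / 1.645 = 4.367%.

4.37%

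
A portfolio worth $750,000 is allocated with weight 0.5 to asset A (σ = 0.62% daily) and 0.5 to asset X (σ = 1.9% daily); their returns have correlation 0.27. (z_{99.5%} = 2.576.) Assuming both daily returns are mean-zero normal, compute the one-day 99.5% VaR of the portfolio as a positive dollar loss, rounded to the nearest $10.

$20,790

σ_p² = 0.5²·0.62² + 0.5²·1.9² + 2·0.27·0.5·0.5·0.62·1.9 = 1.1576 (%²).
σ_p = √1.1576 = 1.076%.
VaR = 2.576 × 1.076% = 2.772%; on $750,000 that is $20,790.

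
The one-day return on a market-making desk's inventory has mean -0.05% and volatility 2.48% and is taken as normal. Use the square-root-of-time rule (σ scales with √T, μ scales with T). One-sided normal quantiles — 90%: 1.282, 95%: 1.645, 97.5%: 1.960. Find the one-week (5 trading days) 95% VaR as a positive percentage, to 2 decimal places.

9.37%

σ_{5d} = 2.48% × √5 = 5.545%; μ_{5d} = 5 × -0.05% = -0.250%.
VaR = −(-0.250%) + 1.645 × 5.545% = 9.372%.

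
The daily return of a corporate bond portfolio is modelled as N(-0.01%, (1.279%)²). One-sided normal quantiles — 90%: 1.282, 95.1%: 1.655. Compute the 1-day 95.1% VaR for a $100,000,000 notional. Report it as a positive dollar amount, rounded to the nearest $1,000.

$2,127,000

VaR = −μ + z·σ = −(-0.01%) + 1.655 × 1.279% = 2.127%.
On $100,000,000: 0.02127 × $100,000,000 = $2,127,000.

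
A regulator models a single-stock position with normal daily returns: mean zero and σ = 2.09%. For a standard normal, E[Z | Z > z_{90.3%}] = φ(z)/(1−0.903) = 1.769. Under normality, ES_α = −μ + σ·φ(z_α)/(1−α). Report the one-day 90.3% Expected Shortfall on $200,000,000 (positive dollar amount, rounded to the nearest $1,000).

$7,394,000

ES = 2.09% × 1.769 = 3.697%.
On $200,000,000: 0.03697 × $200,000,000 = $7,394,000.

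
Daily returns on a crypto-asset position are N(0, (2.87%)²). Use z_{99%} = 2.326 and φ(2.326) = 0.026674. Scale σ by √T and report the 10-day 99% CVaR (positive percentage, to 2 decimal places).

24.21%

σ_{10d} = 2.87% × √10 = 9.076%.
ES multiplier = φ(z)/(1−α) = 0.026674/0.01 = 2.667.
ES = 9.076% × 2.667 = 24.206%.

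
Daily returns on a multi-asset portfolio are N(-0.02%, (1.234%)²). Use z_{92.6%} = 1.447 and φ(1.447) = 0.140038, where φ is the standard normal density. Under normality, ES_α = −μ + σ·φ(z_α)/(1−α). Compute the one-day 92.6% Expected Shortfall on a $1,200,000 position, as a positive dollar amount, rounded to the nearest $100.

$28,300

Tail multiplier: φ(z)/(1−α) = 0.140038 / 0.074 = 1.892.
ES = −(-0.02%) + 1.234% × 1.892 = 2.355%.
On $1,200,000: 0.02355 × $1,200,000 = $28,260.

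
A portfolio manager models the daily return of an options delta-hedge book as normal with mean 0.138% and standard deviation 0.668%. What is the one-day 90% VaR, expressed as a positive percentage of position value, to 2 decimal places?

At 90% one-sided, z = 1.282.
VaR = −μ + z·σ = −(0.138%) + 1.282 × 0.668% = 0.718%.

0.72%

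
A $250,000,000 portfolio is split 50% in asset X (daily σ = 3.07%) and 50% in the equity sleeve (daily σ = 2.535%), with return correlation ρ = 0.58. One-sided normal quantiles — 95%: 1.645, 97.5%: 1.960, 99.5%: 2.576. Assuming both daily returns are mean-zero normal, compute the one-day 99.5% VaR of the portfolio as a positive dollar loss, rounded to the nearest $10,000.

$16,060,000

σ_p² = 0.5²·3.07² + 0.5²·2.535² + 2·0.58·0.5·0.5·3.07·2.535 = 6.2197 (%²).
σ_p = √6.2197 = 2.494%.
VaR = 2.576 × 2.494% = 6.425%; on $250,000,000 that is $16,062,500.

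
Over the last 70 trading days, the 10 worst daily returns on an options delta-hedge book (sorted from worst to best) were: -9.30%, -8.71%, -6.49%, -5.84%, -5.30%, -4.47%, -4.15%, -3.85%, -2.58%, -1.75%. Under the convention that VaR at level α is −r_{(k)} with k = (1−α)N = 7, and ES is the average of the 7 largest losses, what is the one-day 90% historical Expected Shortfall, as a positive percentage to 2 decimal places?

The 7 worst returns sum to -44.26%.
ES = −(-44.26%) / 7 = 6.3228…% ≈ 6.32%.

6.32%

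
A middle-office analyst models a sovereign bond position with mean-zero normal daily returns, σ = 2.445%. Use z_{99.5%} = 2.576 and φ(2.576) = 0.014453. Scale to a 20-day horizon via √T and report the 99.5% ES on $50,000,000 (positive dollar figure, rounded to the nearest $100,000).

σ_{20d} = 2.445% × √20 = 10.934%.
ES multiplier = φ(z)/(1−α) = 0.014453/0.005 = 2.891.
ES = 10.934% × 2.891 = 31.610%; on $50,000,000: $15,805,000.

$15,800,000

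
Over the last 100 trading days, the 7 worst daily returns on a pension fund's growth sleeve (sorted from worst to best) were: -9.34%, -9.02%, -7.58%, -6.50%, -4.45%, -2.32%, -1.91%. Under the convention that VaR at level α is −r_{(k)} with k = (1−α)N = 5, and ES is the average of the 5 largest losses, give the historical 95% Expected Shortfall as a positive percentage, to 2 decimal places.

7.38%

The 5 worst returns sum to -36.89%.
ES = −(-36.89%) / 5 = 7.378% ≈ 7.38%.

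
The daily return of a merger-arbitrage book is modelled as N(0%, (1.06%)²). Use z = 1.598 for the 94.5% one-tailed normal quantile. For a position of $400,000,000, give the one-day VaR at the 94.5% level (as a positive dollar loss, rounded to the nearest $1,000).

$6,776,000

VaR = z·σ = 1.598 × 1.06% = 1.694%.
On $400,000,000: 0.01694 × $400,000,000 = $6,776,000.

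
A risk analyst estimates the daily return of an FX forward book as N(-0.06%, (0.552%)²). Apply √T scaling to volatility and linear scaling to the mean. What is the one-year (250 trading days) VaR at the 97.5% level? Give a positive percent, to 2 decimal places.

32.11%

At 97.5%, z = 1.960.
σ_{250d} = 0.552% × √250 = 8.728%; μ_{250d} = 250 × -0.06% = -15.000%.
VaR = −(-15.000%) + 1.960 × 8.728% = 32.107%.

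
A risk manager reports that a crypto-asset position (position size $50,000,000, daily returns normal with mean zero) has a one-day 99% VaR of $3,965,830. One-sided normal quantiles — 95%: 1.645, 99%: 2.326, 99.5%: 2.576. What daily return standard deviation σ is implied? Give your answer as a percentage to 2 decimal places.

3.41%

VaR as a fraction: $3,965,830 / $50,000,000 = 7.932%.
σ = VaR / z = 7.932% / 2.326 = 3.410%.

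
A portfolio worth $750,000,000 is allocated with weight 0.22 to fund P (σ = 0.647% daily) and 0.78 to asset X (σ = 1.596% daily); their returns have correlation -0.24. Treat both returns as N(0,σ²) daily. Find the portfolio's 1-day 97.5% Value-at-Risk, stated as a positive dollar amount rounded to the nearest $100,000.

σ_p² = 0.22²·0.647² + 0.78²·1.596² + 2·-0.24·0.22·0.78·0.647·1.596 = 1.4849 (%²).
σ_p = √1.4849 = 1.219%.
At 97.5%, z = 1.960.
VaR = 1.960 × 1.219% = 2.389%; on $750,000,000 that is $17,917,500.

$17,900,000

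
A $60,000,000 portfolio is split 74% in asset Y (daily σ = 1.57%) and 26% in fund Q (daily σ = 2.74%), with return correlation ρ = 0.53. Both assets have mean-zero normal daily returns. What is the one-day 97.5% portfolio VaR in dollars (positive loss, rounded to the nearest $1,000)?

$1,945,000

σ_p² = 0.74²·1.57² + 0.26²·2.74² + 2·0.53·0.74·0.26·1.57·2.74 = 2.7346 (%²).
σ_p = √2.7346 = 1.654%.
At 97.5%, z = 1.960.
VaR = 1.960 × 1.654% = 3.242%; on $60,000,000 that is $1,945,200.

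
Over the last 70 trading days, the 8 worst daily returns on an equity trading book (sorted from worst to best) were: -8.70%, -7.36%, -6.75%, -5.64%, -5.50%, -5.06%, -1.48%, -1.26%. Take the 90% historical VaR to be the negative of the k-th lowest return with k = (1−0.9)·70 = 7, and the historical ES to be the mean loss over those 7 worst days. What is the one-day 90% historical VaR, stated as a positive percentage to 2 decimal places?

1.48%

k = 7; the 7th lowest return is -1.48%, so VaR = 1.48%.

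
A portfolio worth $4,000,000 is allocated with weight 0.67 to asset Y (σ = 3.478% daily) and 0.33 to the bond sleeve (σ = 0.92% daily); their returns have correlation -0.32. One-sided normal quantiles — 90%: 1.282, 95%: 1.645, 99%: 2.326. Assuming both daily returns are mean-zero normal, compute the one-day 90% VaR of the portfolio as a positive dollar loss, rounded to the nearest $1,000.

$115,000

σ_p² = 0.67²·3.478² + 0.33²·0.92² + 2·-0.32·0.67·0.33·3.478·0.92 = 5.0695 (%²).
σ_p = √5.0695 = 2.252%.
VaR = 1.282 × 2.252% = 2.887%; on $4,000,000 that is $115,480.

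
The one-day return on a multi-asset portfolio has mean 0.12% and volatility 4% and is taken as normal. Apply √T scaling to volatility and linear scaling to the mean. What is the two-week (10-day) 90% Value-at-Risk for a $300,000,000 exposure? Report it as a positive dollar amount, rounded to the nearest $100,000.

At 90%, z = 1.282.
σ_{10d} = 4% × √10 = 12.649%; μ_{10d} = 10 × 0.12% = 1.200%.
VaR = −(1.200%) + 1.282 × 12.649% = 15.016%.
On $300,000,000: 0.15016 × $300,000,000 = $45,048,000.

$45,000,000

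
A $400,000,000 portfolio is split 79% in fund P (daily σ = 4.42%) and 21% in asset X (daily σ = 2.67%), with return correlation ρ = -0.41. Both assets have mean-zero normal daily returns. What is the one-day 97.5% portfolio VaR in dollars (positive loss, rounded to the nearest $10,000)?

σ_p² = 0.79²·4.42² + 0.21²·2.67² + 2·-0.41·0.79·0.21·4.42·2.67 = 10.9016 (%²).
σ_p = √10.9016 = 3.302%.
At 97.5%, z = 1.960.
VaR = 1.960 × 3.302% = 6.472%; on $400,000,000 that is $25,888,000.

$25,890,000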